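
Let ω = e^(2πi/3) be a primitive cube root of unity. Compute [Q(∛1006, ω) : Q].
[Q(∛1006, ω) : Q] = 6

[Q(∛1006):Q] = 3 (min poly x^3 - 1006, irreducible since 1006 is not a perfect cube). [Q(ω):Q] = 2 (min poly x^2 + x + 1). Since Q(∛1006) ⊂ R and ω ∉ R, we have ω ∉ Q(∛1006), so x^2 + x + 1 remains irreducible over Q(∛1006) and [Q(∛1006, ω) : Q(∛1006)] = 2. By the tower law, [Q(∛1006, ω) : Q] = 3 · 2 = 6. (In fact Q(∛1006, ω) is the splitting field of x^3 - 1006 over Q.)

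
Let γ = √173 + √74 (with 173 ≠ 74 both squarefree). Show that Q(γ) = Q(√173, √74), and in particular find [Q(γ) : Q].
[Q(γ) : Q] = 4 (equivalently, Q(γ) = Q(√173, √74))

Obviously Q(γ) ⊆ Q(√173, √74), and [Q(√173, √74):Q] = 4 (since 173, 74 are distinct squarefree integers > 1 with 12802 not a perfect square). To show equality we compute the minimal polynomial of γ. From γ = √173 + √74: γ^2 = 173 + 2√(12802) + 74 = 247 + 2√(12802), so γ^2 - 247 = 2√(12802); squaring, (γ^2 - 247)^2 = 4·12802, i.e. γ^4 - 494γ^2 + 61009 - 51208 = 0, i.e. γ^4 - 494γ^2 + 9801 = 0. So γ is a root of x^4 - 494x^2 + 9801. This polynomial is irreducible over Q: it has no rational root (each ±√173 ± √74 is irrational), and any factorization into two quadratics over Q would force √(12802) ∈ Q (pairing opposite roots) or √173, √74 ∈ Q (other pairings), all impossible. Hence [Q(γ):Q] = 4 = [Q(√173, √74):Q], so Q(γ) = Q(√173, √74).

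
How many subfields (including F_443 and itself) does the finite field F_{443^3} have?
F_{443^3} has 2 subfields

The subfields of F_{p^n} are exactly the fields F_{p^d} for d | n (each is the fixed field of the unique index-d subgroup of Gal(F_{p^n}/F_p) ≅ Z/nZ). The divisors of n = 3 are {1, 3}, giving 2 subfields: F_{443^1}, F_{443^3}.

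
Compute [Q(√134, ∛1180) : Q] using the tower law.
[Q(√134, ∛1180) : Q] = 6

Let L = Q(√134, ∛1180). Since Q(√134) ⊂ L and [Q(√134):Q] = 2, the tower law gives 2 | [L:Q]. Likewise Q(∛1180) ⊂ L with [Q(∛1180):Q] = 3 (because 1180 is not a perfect cube), so 3 | [L:Q]. As gcd(2,3) = 1, [L:Q] is divisible by 6. Conversely L is generated over Q by √134 and ∛1180, so [L:Q] ≤ 2·3 = 6. Therefore [Q(√134, ∛1180) : Q] = 6.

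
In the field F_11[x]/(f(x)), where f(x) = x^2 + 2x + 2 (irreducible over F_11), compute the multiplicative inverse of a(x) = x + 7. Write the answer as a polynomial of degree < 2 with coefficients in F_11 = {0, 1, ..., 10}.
a(x)^(-1) ≡ 8x + 4 (mod f(x))

Since f is irreducible over F_11, F_11[x]/(f) is a field and a(x) ≠ 0 has an inverse. Apply the extended Euclidean algorithm to f(x) and a(x) in F_11[x]: f(x) = (x + 6)·a(x) + (4). The last nonzero remainder is the constant 4 = gcd(f, a) in F_11. Back-substituting through the division chain expresses 4 = s(x)·a(x) + t(x)·f(x) with s(x) ≡ 10x + 5 (mod f), so (10x + 5)·a(x) ≡ 4 (mod f). Multiplying by 4^(-1) ≡ 3 in F_11 gives a(x)^(-1) ≡ 3·(10x + 5) ≡ 8x + 4 (mod f). Check: (x + 7)·(8x + 4) = 8x^2 + 5x + 6 ≡ 1 (mod x^2 + 2x + 2).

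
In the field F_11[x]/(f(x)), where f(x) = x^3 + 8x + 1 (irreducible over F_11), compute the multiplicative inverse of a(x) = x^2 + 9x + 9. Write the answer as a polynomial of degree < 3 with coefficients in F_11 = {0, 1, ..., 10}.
a(x)^(-1) ≡ 9x^2 + 7x + 5 (mod f(x))

Since f is irreducible over F_11, F_11[x]/(f) is a field and a(x) ≠ 0 has an inverse. Apply the extended Euclidean algorithm to f(x) and a(x) in F_11[x]: f(x) = (x + 2)·a(x) + (3x + 5);  a(x) = (4x)·(3x + 5) + (9). The last nonzero remainder is the constant 9 = gcd(f, a) in F_11. Back-substituting through the division chain expresses 9 = s(x)·a(x) + t(x)·f(x) with s(x) ≡ 4x^2 + 8x + 1 (mod f), so (4x^2 + 8x + 1)·a(x) ≡ 9 (mod f). Multiplying by 9^(-1) ≡ 5 in F_11 gives a(x)^(-1) ≡ 5·(4x^2 + 8x + 1) ≡ 9x^2 + 7x + 5 (mod f). Check: (x^2 + 9x + 9)·(9x^2 + 7x + 5) = 9x^4 + 6x^2 + 9x + 1 ≡ 1 (mod x^3 + 8x + 1).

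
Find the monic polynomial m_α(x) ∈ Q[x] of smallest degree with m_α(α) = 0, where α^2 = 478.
m_α(x) = x^2 - 478

α satisfies α^2 - 478 = 0, so x^2 - 478 annihilates α. Since d = 478 is squarefree and ≠ 1, it is not a perfect square in Q, so x^2 - 478 has no rational root and is therefore irreducible over Q (a degree-2 polynomial over a field is irreducible iff it has no root). Hence m_α(x) = x^2 - 478.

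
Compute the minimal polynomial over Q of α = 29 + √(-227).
m_α(x) = x^2 - 58x + 1068

From α - 29 = √(-227), squaring gives (α - 29)^2 = -227, i.e. α^2 - 58α + 841 = -227, so α^2 - 58α + 1068 = 0. The discriminant of x^2 - 58x + 1068 is (-58)^2 - 4·(1068) = 3364 - 4272 = -908, and 4·(-227) is not a perfect square in Q since -227 is squarefree and ≠ 1. Hence x^2 - 58x + 1068 is irreducible over Q and is the minimal polynomial of α.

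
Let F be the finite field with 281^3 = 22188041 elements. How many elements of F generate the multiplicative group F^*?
There are φ(22188040) = 7527168 primitive elements

F_q^* is cyclic of order q - 1 = 22188040. A cyclic group of order m has exactly φ(m) generators. Here m = 22188040 = 2^3 · 5 · 7 · 109 · 727, so the number of primitive elements is φ(22188040) = 7527168.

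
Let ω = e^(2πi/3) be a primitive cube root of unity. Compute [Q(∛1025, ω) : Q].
[Q(∛1025, ω) : Q] = 6

[Q(∛1025):Q] = 3 (min poly x^3 - 1025, irreducible since 1025 is not a perfect cube). [Q(ω):Q] = 2 (min poly x^2 + x + 1). Since Q(∛1025) ⊂ R and ω ∉ R, we have ω ∉ Q(∛1025), so x^2 + x + 1 remains irreducible over Q(∛1025) and [Q(∛1025, ω) : Q(∛1025)] = 2. By the tower law, [Q(∛1025, ω) : Q] = 3 · 2 = 6. (In fact Q(∛1025, ω) is the splitting field of x^3 - 1025 over Q.)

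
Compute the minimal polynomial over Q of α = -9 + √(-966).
m_α(x) = x^2 + 18x + 1047

From α + 9 = √(-966), squaring gives (α + 9)^2 = -966, i.e. α^2 + 18α + 81 = -966, so α^2 + 18α + 1047 = 0. The discriminant of x^2 + 18x + 1047 is (18)^2 - 4·(1047) = 324 - 4188 = -3864, and 4·(-966) is not a perfect square in Q since -966 is squarefree and ≠ 1. Hence x^2 + 18x + 1047 is irreducible over Q and is the minimal polynomial of α.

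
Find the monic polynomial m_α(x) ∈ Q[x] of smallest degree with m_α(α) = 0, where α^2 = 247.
m_α(x) = x^2 - 247

α satisfies α^2 - 247 = 0, so x^2 - 247 annihilates α. Since d = 247 is squarefree and ≠ 1, it is not a perfect square in Q, so x^2 - 247 has no rational root and is therefore irreducible over Q (a degree-2 polynomial over a field is irreducible iff it has no root). Hence m_α(x) = x^2 - 247.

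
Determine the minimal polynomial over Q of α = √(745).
m_α(x) = x^2 - 745

α satisfies α^2 - 745 = 0, so x^2 - 745 annihilates α. Since d = 745 is squarefree and ≠ 1, it is not a perfect square in Q, so x^2 - 745 has no rational root and is therefore irreducible over Q (a degree-2 polynomial over a field is irreducible iff it has no root). Hence m_α(x) = x^2 - 745.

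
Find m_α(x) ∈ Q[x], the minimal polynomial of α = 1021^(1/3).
m_α(x) = x^3 - 1021

α satisfies α^3 = 1021, so x^3 - 1021 annihilates α. By the rational root test, a rational root p/q (in lowest terms) of x^3 - 1021 would satisfy p^3 = 1021 q^3, forcing q = 1 and p^3 = 1021; but 1021 is not a perfect cube, contradiction. A monic cubic over Q with no rational root is irreducible (any nontrivial factorization would include a linear factor). Hence x^3 - 1021 is the minimal polynomial of α, and in particular [Q(α):Q] = 3.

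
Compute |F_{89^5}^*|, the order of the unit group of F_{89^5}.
|F_{89^5}^*| = 5584059448

F_{89^5} has 89^5 = 5584059449 elements; its multiplicative group consists of all nonzero elements, so |F_{89^5}^*| = 5584059449 - 1 = 5584059448. (It is cyclic since any finite subgroup of the multiplicative group of a field is cyclic.)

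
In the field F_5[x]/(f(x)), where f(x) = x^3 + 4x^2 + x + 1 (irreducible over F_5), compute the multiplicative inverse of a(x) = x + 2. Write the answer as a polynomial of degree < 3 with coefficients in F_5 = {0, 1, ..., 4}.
a(x)^(-1) ≡ 2x^2 + 4x + 4 (mod f(x))

Since f is irreducible over F_5, F_5[x]/(f) is a field and a(x) ≠ 0 has an inverse. Apply the extended Euclidean algorithm to f(x) and a(x) in F_5[x]: f(x) = (x^2 + 2x + 2)·a(x) + (2). The last nonzero remainder is the constant 2 = gcd(f, a) in F_5. Back-substituting through the division chain expresses 2 = s(x)·a(x) + t(x)·f(x) with s(x) ≡ 4x^2 + 3x + 3 (mod f), so (4x^2 + 3x + 3)·a(x) ≡ 2 (mod f). Multiplying by 2^(-1) ≡ 3 in F_5 gives a(x)^(-1) ≡ 3·(4x^2 + 3x + 3) ≡ 2x^2 + 4x + 4 (mod f). Check: (x + 2)·(2x^2 + 4x + 4) = 2x^3 + 3x^2 + 2x + 3 ≡ 1 (mod x^3 + 4x^2 + x + 1).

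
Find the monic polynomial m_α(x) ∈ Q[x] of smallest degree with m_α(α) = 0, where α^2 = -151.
m_α(x) = x^2 + 151

α satisfies α^2 + 151 = 0, so x^2 + 151 annihilates α. Since d = -151 is squarefree and ≠ 1, it is not a perfect square in Q, so x^2 + 151 has no rational root and is therefore irreducible over Q (a degree-2 polynomial over a field is irreducible iff it has no root). Hence m_α(x) = x^2 + 151.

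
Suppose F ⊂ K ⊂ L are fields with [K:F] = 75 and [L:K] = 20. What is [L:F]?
[L:F] = 1500

The tower law says that for any tower of field extensions F ⊂ K ⊂ L with finite degrees, [L:F] = [L:K] · [K:F]. Here this gives [L:F] = 20 · 75 = 1500.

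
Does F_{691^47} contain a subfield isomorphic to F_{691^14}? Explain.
No: F_{691^14} is not a subfield of F_{691^47}

F_{p^m} embeds in F_{p^n} iff m | n. Here 14 ∤ 47 (since 47 = 3·14 + 5 with remainder 5 ≠ 0), so F_{691^14} is not a subfield of F_{691^47}. Equivalently: if it were, the tower law would give 14 = [F_{691^14}:F_691] dividing [F_{691^47}:F_691] = 47, contradiction.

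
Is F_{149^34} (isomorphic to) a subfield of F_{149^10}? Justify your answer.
No: F_{149^34} is not a subfield of F_{149^10}

F_{p^m} embeds in F_{p^n} iff m | n. Here 34 ∤ 10 (since 10 = 0·34 + 10 with remainder 10 ≠ 0), so F_{149^34} is not a subfield of F_{149^10}. Equivalently: if it were, the tower law would give 34 = [F_{149^34}:F_149] dividing [F_{149^10}:F_149] = 10, contradiction.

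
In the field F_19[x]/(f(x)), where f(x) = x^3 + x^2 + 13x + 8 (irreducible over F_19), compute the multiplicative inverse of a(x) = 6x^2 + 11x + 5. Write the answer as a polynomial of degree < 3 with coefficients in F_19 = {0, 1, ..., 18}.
a(x)^(-1) ≡ 2x^2 + x + 3 (mod f(x))

Since f is irreducible over F_19, F_19[x]/(f) is a field and a(x) ≠ 0 has an inverse. Apply the extended Euclidean algorithm to f(x) and a(x) in F_19[x]: f(x) = (16x + 12)·a(x) + (10x + 5);  a(x) = (12x + 16)·(10x + 5) + (1). The last nonzero remainder is the constant 1 = gcd(f, a) in F_19. Back-substituting through the division chain expresses 1 = s(x)·a(x) + t(x)·f(x) with s(x) ≡ 2x^2 + x + 3 (mod f), so a(x)^(-1) ≡ s(x) = 2x^2 + x + 3 (mod f). Check: (6x^2 + 11x + 5)·(2x^2 + x + 3) = 12x^4 + 9x^3 + x^2 + 15 ≡ 1 (mod x^3 + x^2 + 13x + 8).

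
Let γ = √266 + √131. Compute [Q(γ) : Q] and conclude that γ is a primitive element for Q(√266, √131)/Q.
[Q(γ) : Q] = 4 (equivalently, Q(γ) = Q(√266, √131))

Obviously Q(γ) ⊆ Q(√266, √131), and [Q(√266, √131):Q] = 4 (since 266, 131 are distinct squarefree integers > 1 with 34846 not a perfect square). To show equality we compute the minimal polynomial of γ. From γ = √266 + √131: γ^2 = 266 + 2√(34846) + 131 = 397 + 2√(34846), so γ^2 - 397 = 2√(34846); squaring, (γ^2 - 397)^2 = 4·34846, i.e. γ^4 - 794γ^2 + 157609 - 139384 = 0, i.e. γ^4 - 794γ^2 + 18225 = 0. So γ is a root of x^4 - 794x^2 + 18225. This polynomial is irreducible over Q: it has no rational root (each ±√266 ± √131 is irrational), and any factorization into two quadratics over Q would force √(34846) ∈ Q (pairing opposite roots) or √266, √131 ∈ Q (other pairings), all impossible. Hence [Q(γ):Q] = 4 = [Q(√266, √131):Q], so Q(γ) = Q(√266, √131).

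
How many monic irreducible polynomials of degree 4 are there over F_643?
There are 42734915538 monic irreducible polynomials of degree 4 over F_643

Each element of F_{643^4} that lies in no proper subfield is a root of exactly one monic irreducible of degree 4 over F_643, and each such polynomial has 4 distinct roots in F_{643^4}. By Möbius inversion the count is N_643(4) = (1/4) Σ_{d|4} μ(4/d) · 643^d = (1/4)(μ(4)·643^1 + μ(2)·643^2 + μ(1)·643^4) = 170939662152/4 = 42734915538.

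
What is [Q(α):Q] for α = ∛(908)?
[Q(α):Q] = 3

The minimal polynomial of α is x^3 - 908, irreducible over Q since 908 is not a perfect cube (so x^3 - 908 has no rational root). Hence [Q(α):Q] = deg(m_α) = 3.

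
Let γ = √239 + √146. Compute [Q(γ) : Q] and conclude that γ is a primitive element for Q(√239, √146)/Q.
[Q(γ) : Q] = 4 (equivalently, Q(γ) = Q(√239, √146))

Obviously Q(γ) ⊆ Q(√239, √146), and [Q(√239, √146):Q] = 4 (since 239, 146 are distinct squarefree integers > 1 with 34894 not a perfect square). To show equality we compute the minimal polynomial of γ. From γ = √239 + √146: γ^2 = 239 + 2√(34894) + 146 = 385 + 2√(34894), so γ^2 - 385 = 2√(34894); squaring, (γ^2 - 385)^2 = 4·34894, i.e. γ^4 - 770γ^2 + 148225 - 139576 = 0, i.e. γ^4 - 770γ^2 + 8649 = 0. So γ is a root of x^4 - 770x^2 + 8649. This polynomial is irreducible over Q: it has no rational root (each ±√239 ± √146 is irrational), and any factorization into two quadratics over Q would force √(34894) ∈ Q (pairing opposite roots) or √239, √146 ∈ Q (other pairings), all impossible. Hence [Q(γ):Q] = 4 = [Q(√239, √146):Q], so Q(γ) = Q(√239, √146).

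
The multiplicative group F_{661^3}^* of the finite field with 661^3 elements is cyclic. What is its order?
|F_{661^3}^*| = 288804780

F_{661^3} has 661^3 = 288804781 elements; its multiplicative group consists of all nonzero elements, so |F_{661^3}^*| = 288804781 - 1 = 288804780. (It is cyclic since any finite subgroup of the multiplicative group of a field is cyclic.)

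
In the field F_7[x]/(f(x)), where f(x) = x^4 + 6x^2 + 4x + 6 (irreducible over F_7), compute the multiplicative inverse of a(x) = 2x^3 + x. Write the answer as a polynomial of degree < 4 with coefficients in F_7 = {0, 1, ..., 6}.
a(x)^(-1) ≡ 2x^3 + 6x^2 + x + 6 (mod f(x))

Since f is irreducible over F_7, F_7[x]/(f) is a field and a(x) ≠ 0 has an inverse. Apply the extended Euclidean algorithm to f(x) and a(x) in F_7[x]: f(x) = (4x)·a(x) + (2x^2 + 4x + 6);  a(x) = (x + 5)·(2x^2 + 4x + 6) + (3x + 5);  (2x^2 + 4x + 6) = (3x + 1)·(3x + 5) + (1). The last nonzero remainder is the constant 1 = gcd(f, a) in F_7. Back-substituting through the division chain expresses 1 = s(x)·a(x) + t(x)·f(x) with s(x) ≡ 2x^3 + 6x^2 + x + 6 (mod f), so a(x)^(-1) ≡ s(x) = 2x^3 + 6x^2 + x + 6 (mod f). Check: (2x^3 + x)·(2x^3 + 6x^2 + x + 6) = 4x^6 + 5x^5 + 4x^4 + 4x^3 + x^2 + 6x ≡ 1 (mod x^4 + 6x^2 + 4x + 6).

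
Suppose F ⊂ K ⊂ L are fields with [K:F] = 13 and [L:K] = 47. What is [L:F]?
[L:F] = 611

The tower law says that for any tower of field extensions F ⊂ K ⊂ L with finite degrees, [L:F] = [L:K] · [K:F]. Here this gives [L:F] = 47 · 13 = 611.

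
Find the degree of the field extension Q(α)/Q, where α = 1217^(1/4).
[Q(α):Q] = 4

α is a root of x^4 - 1217. By Eisenstein's criterion at the prime p = 1217 (which divides the constant term 1217 but p^2 = 1481089 does not, since 1217 is squarefree), x^4 - 1217 is irreducible over Q. Hence [Q(α):Q] = 4.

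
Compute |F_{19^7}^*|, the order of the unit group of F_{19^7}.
|F_{19^7}^*| = 893871738

F_{19^7} has 19^7 = 893871739 elements; its multiplicative group consists of all nonzero elements, so |F_{19^7}^*| = 893871739 - 1 = 893871738. (It is cyclic since any finite subgroup of the multiplicative group of a field is cyclic.)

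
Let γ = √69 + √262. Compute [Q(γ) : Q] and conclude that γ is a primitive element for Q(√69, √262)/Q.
[Q(γ) : Q] = 4 (equivalently, Q(γ) = Q(√69, √262))

Obviously Q(γ) ⊆ Q(√69, √262), and [Q(√69, √262):Q] = 4 (since 69, 262 are distinct squarefree integers > 1 with 18078 not a perfect square). To show equality we compute the minimal polynomial of γ. From γ = √69 + √262: γ^2 = 69 + 2√(18078) + 262 = 331 + 2√(18078), so γ^2 - 331 = 2√(18078); squaring, (γ^2 - 331)^2 = 4·18078, i.e. γ^4 - 662γ^2 + 109561 - 72312 = 0, i.e. γ^4 - 662γ^2 + 37249 = 0. So γ is a root of x^4 - 662x^2 + 37249. This polynomial is irreducible over Q: it has no rational root (each ±√69 ± √262 is irrational), and any factorization into two quadratics over Q would force √(18078) ∈ Q (pairing opposite roots) or √69, √262 ∈ Q (other pairings), all impossible. Hence [Q(γ):Q] = 4 = [Q(√69, √262):Q], so Q(γ) = Q(√69, √262).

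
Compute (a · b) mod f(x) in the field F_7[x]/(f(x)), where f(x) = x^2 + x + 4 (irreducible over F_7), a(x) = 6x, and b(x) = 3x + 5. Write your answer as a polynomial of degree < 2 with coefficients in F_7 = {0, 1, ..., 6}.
a · b ≡ 5x + 5 (mod f(x))

Multiply in F_7[x]: a(x)·b(x) = (6x)·(3x + 5) = 4x^2 + 2x. This has degree ≥ 2, so divide by f(x) over F_7: 4x^2 + 2x = (4)·(x^2 + x + 4) + (5x + 5). Hence a·b ≡ 5x + 5 (mod f). (F_7[x]/(f) is a field with 7^2 = 49 elements since f is irreducible of degree 2.)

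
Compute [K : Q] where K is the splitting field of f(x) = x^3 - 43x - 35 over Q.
[K : Q] = 6

By the rational root test, any rational root of the monic integer polynomial f(x) = x^3 - 43x - 35 must be an integer dividing the constant term -35, i.e. one of ±{1, 5, 7, 35}. Evaluating: f(1) = -77, f(-1) = 7, f(5) = -125, f(-5) = 55, f(7) = 7, f(-7) = -77, f(35) = 41335, f(-35) = -41405; none is 0, so f has no rational root and is therefore irreducible over Q (a cubic with no linear factor over a field is irreducible). For an irreducible cubic, the Galois group is A_3 or S_3 according as the discriminant disc(f) = -4a^3 - 27b^2 = -4·(-43)^3 - 27·(-35)^2 = 284953 is or is not a square in Q. Here disc(f) = 284953 is not a perfect square in Q, so the Galois group of f over Q is not contained in A_3 and must be all of S_3. The splitting field has degree |S_3| = 6 over Q, so [K : Q] = 6.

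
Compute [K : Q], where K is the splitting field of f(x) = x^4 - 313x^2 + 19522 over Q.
[K : Q] = 4

Solving the quadratic in x^2: x^2 = (313 ± √(313^2 - 4·19522))/2 = (313 ± √19881)/2 = (313 ± 141)/2, giving x^2 = 227 or x^2 = 86. So f(x) = (x^2 - 227)(x^2 - 86) and the roots of f are ±√227, ±√86. Hence the splitting field is K = Q(√227, √86). Since 227 and 86 are distinct squarefree integers > 1, their product 19522 is not a perfect square, so √86 ∉ Q(√227). By the tower law [K:Q] = [Q(√227,√86):Q(√227)] · [Q(√227):Q] = 2 · 2 = 4.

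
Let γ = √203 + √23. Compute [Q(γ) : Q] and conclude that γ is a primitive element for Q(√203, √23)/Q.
[Q(γ) : Q] = 4 (equivalently, Q(γ) = Q(√203, √23))

Obviously Q(γ) ⊆ Q(√203, √23), and [Q(√203, √23):Q] = 4 (since 203, 23 are distinct squarefree integers > 1 with 4669 not a perfect square). To show equality we compute the minimal polynomial of γ. From γ = √203 + √23: γ^2 = 203 + 2√(4669) + 23 = 226 + 2√(4669), so γ^2 - 226 = 2√(4669); squaring, (γ^2 - 226)^2 = 4·4669, i.e. γ^4 - 452γ^2 + 51076 - 18676 = 0, i.e. γ^4 - 452γ^2 + 32400 = 0. So γ is a root of x^4 - 452x^2 + 32400. This polynomial is irreducible over Q: it has no rational root (each ±√203 ± √23 is irrational), and any factorization into two quadratics over Q would force √(4669) ∈ Q (pairing opposite roots) or √203, √23 ∈ Q (other pairings), all impossible. Hence [Q(γ):Q] = 4 = [Q(√203, √23):Q], so Q(γ) = Q(√203, √23).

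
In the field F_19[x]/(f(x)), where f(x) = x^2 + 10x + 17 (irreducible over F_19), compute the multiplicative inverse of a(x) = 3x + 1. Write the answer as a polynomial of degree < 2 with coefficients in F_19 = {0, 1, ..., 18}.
a(x)^(-1) ≡ 13x + 18 (mod f(x))

Since f is irreducible over F_19, F_19[x]/(f) is a field and a(x) ≠ 0 has an inverse. Apply the extended Euclidean algorithm to f(x) and a(x) in F_19[x]: f(x) = (13x + 18)·a(x) + (18). The last nonzero remainder is the constant 18 = gcd(f, a) in F_19. Back-substituting through the division chain expresses 18 = s(x)·a(x) + t(x)·f(x) with s(x) ≡ 6x + 1 (mod f), so (6x + 1)·a(x) ≡ 18 (mod f). Multiplying by 18^(-1) ≡ 18 in F_19 gives a(x)^(-1) ≡ 18·(6x + 1) ≡ 13x + 18 (mod f). Check: (3x + 1)·(13x + 18) = x^2 + 10x + 18 ≡ 1 (mod x^2 + 10x + 17).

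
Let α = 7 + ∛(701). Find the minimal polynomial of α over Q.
m_α(x) = x^3 - 21x^2 + 147x - 1044

Set β = α - 7 = ∛(701), so β^3 = 701. Then (α - 7)^3 - 701 = 0, i.e. α is a root of g(x) = (x - 7)^3 - 701 = x^3 - 21x^2 + 147x - 1044. Since g(x) = h(x - 7) where h(x) = x^3 - 701, and h is irreducible over Q (because 701 is not a perfect cube, so h has no rational root, and a monic cubic with no rational root is irreducible), g is also irreducible (irreducibility is preserved under the substitution x → x - 7). Hence m_α(x) = x^3 - 21x^2 + 147x - 1044.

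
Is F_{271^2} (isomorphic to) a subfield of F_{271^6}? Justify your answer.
Yes: F_{271^2} is a subfield of F_{271^6}

F_{p^m} embeds in F_{p^n} iff m | n (since F_{p^n} is the splitting field of x^(p^n) - x, and F_{p^m} ⊂ F_{p^n} forces p^n to be a power of p^m, i.e. m | n; conversely if m | n then every root of x^(p^m) - x is a root of x^(p^n) - x). Here 2 | 6 (since 6 = 3·2), so F_{271^2} is a subfield of F_{271^6}, and [F_{271^6} : F_{271^2}] = 6/2 = 3.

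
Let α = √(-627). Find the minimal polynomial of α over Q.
m_α(x) = x^2 + 627

α satisfies α^2 + 627 = 0, so x^2 + 627 annihilates α. Since d = -627 is squarefree and ≠ 1, it is not a perfect square in Q, so x^2 + 627 has no rational root and is therefore irreducible over Q (a degree-2 polynomial over a field is irreducible iff it has no root). Hence m_α(x) = x^2 + 627.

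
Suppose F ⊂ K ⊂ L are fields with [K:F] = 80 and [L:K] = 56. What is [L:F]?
[L:F] = 4480

The tower law says that for any tower of field extensions F ⊂ K ⊂ L with finite degrees, [L:F] = [L:K] · [K:F]. Here this gives [L:F] = 56 · 80 = 4480.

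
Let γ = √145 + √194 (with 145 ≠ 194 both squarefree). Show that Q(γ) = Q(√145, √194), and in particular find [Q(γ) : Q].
[Q(γ) : Q] = 4 (equivalently, Q(γ) = Q(√145, √194))

Obviously Q(γ) ⊆ Q(√145, √194), and [Q(√145, √194):Q] = 4 (since 145, 194 are distinct squarefree integers > 1 with 28130 not a perfect square). To show equality we compute the minimal polynomial of γ. From γ = √145 + √194: γ^2 = 145 + 2√(28130) + 194 = 339 + 2√(28130), so γ^2 - 339 = 2√(28130); squaring, (γ^2 - 339)^2 = 4·28130, i.e. γ^4 - 678γ^2 + 114921 - 112520 = 0, i.e. γ^4 - 678γ^2 + 2401 = 0. So γ is a root of x^4 - 678x^2 + 2401. This polynomial is irreducible over Q: it has no rational root (each ±√145 ± √194 is irrational), and any factorization into two quadratics over Q would force √(28130) ∈ Q (pairing opposite roots) or √145, √194 ∈ Q (other pairings), all impossible. Hence [Q(γ):Q] = 4 = [Q(√145, √194):Q], so Q(γ) = Q(√145, √194).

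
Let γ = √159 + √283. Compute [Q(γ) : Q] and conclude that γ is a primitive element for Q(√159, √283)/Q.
[Q(γ) : Q] = 4 (equivalently, Q(γ) = Q(√159, √283))

Obviously Q(γ) ⊆ Q(√159, √283), and [Q(√159, √283):Q] = 4 (since 159, 283 are distinct squarefree integers > 1 with 44997 not a perfect square). To show equality we compute the minimal polynomial of γ. From γ = √159 + √283: γ^2 = 159 + 2√(44997) + 283 = 442 + 2√(44997), so γ^2 - 442 = 2√(44997); squaring, (γ^2 - 442)^2 = 4·44997, i.e. γ^4 - 884γ^2 + 195364 - 179988 = 0, i.e. γ^4 - 884γ^2 + 15376 = 0. So γ is a root of x^4 - 884x^2 + 15376. This polynomial is irreducible over Q: it has no rational root (each ±√159 ± √283 is irrational), and any factorization into two quadratics over Q would force √(44997) ∈ Q (pairing opposite roots) or √159, √283 ∈ Q (other pairings), all impossible. Hence [Q(γ):Q] = 4 = [Q(√159, √283):Q], so Q(γ) = Q(√159, √283).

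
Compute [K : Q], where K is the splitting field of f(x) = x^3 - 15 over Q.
[K : Q] = 6

The roots of x^3 - 15 are ∛15, ω∛15, ω^2∛15 where ω = e^(2πi/3) is a primitive cube root of unity, so K = Q(∛15, ω). Now [Q(∛15):Q] = 3 (since 15 is not a perfect cube, x^3 - 15 is irreducible) and [Q(ω):Q] = 2. Both 2 and 3 divide [K:Q], and [K:Q] ≤ 3·2 = 6, so [K:Q] = 6. (Equivalently: Q(∛15) ⊂ R but ω ∉ R, so [K : Q(∛15)] = 2.)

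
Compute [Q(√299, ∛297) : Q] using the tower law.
[Q(√299, ∛297) : Q] = 6

Let L = Q(√299, ∛297). Since Q(√299) ⊂ L and [Q(√299):Q] = 2, the tower law gives 2 | [L:Q]. Likewise Q(∛297) ⊂ L with [Q(∛297):Q] = 3 (because 297 is not a perfect cube), so 3 | [L:Q]. As gcd(2,3) = 1, [L:Q] is divisible by 6. Conversely L is generated over Q by √299 and ∛297, so [L:Q] ≤ 2·3 = 6. Therefore [Q(√299, ∛297) : Q] = 6.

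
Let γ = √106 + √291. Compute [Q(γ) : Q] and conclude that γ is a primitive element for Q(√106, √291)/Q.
[Q(γ) : Q] = 4 (equivalently, Q(γ) = Q(√106, √291))

Obviously Q(γ) ⊆ Q(√106, √291), and [Q(√106, √291):Q] = 4 (since 106, 291 are distinct squarefree integers > 1 with 30846 not a perfect square). To show equality we compute the minimal polynomial of γ. From γ = √106 + √291: γ^2 = 106 + 2√(30846) + 291 = 397 + 2√(30846), so γ^2 - 397 = 2√(30846); squaring, (γ^2 - 397)^2 = 4·30846, i.e. γ^4 - 794γ^2 + 157609 - 123384 = 0, i.e. γ^4 - 794γ^2 + 34225 = 0. So γ is a root of x^4 - 794x^2 + 34225. This polynomial is irreducible over Q: it has no rational root (each ±√106 ± √291 is irrational), and any factorization into two quadratics over Q would force √(30846) ∈ Q (pairing opposite roots) or √106, √291 ∈ Q (other pairings), all impossible. Hence [Q(γ):Q] = 4 = [Q(√106, √291):Q], so Q(γ) = Q(√106, √291).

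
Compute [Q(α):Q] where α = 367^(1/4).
[Q(α):Q] = 4

α is a root of x^4 - 367. By Eisenstein's criterion at the prime p = 367 (which divides the constant term 367 but p^2 = 134689 does not, since 367 is squarefree), x^4 - 367 is irreducible over Q. Hence [Q(α):Q] = 4.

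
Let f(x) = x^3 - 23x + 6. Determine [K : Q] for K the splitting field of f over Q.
[K : Q] = 6

By the rational root test, any rational root of the monic integer polynomial f(x) = x^3 - 23x + 6 must be an integer dividing the constant term 6, i.e. one of ±{1, 2, 3, 6}. Evaluating: f(1) = -16, f(-1) = 28, f(2) = -32, f(-2) = 44, f(3) = -36, f(-3) = 48, f(6) = 84, f(-6) = -72; none is 0, so f has no rational root and is therefore irreducible over Q (a cubic with no linear factor over a field is irreducible). For an irreducible cubic, the Galois group is A_3 or S_3 according as the discriminant disc(f) = -4a^3 - 27b^2 = -4·(-23)^3 - 27·(6)^2 = 47696 is or is not a square in Q. Here disc(f) = 47696 is not a perfect square in Q, so the Galois group of f over Q is not contained in A_3 and must be all of S_3. The splitting field has degree |S_3| = 6 over Q, so [K : Q] = 6.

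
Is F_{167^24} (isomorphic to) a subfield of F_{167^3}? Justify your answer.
No: F_{167^24} is not a subfield of F_{167^3}

F_{p^m} embeds in F_{p^n} iff m | n. Here 24 ∤ 3 (since 3 = 0·24 + 3 with remainder 3 ≠ 0), so F_{167^24} is not a subfield of F_{167^3}. Equivalently: if it were, the tower law would give 24 = [F_{167^24}:F_167] dividing [F_{167^3}:F_167] = 3, contradiction.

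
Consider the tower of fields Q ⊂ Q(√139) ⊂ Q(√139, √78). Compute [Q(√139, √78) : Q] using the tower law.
[Q(√139, √78) : Q] = 4

[Q(√139):Q] = 2 (min poly x^2 - 139, irreducible since 139 is squarefree > 1). For the top step, suppose √78 ∈ Q(√139), say √78 = c + d√139 with c, d ∈ Q. Squaring: 78 = c^2 + 139d^2 + 2cd√139. Since √139 ∉ Q this forces 2cd = 0. If d = 0 then √78 = c ∈ Q, contradicting 78 squarefree > 1. If c = 0 then 78 = 139d^2, so 139·78 = (139d)^2 is a perfect square in Q — but 139·78 = 10842 is not a perfect square (since 139 and 78 are distinct squarefree integers). Contradiction. Hence √78 ∉ Q(√139), so x^2 - 78 stays irreducible over Q(√139) and [Q(√139, √78) : Q(√139)] = 2. By the tower law, [Q(√139, √78) : Q] = 2 · 2 = 4.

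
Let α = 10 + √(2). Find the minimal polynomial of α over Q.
m_α(x) = x^2 - 20x + 98

From α - 10 = √(2), squaring gives (α - 10)^2 = 2, i.e. α^2 - 20α + 100 = 2, so α^2 - 20α + 98 = 0. The discriminant of x^2 - 20x + 98 is (-20)^2 - 4·(98) = 400 - 392 = 8, and 4·(2) is not a perfect square in Q since 2 is squarefree and ≠ 1. Hence x^2 - 20x + 98 is irreducible over Q and is the minimal polynomial of α.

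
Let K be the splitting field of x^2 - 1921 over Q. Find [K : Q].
[K : Q] = 2

f(x) = x^2 - 1921 factors as (x - √1921)(x + √1921). The splitting field is K = Q(√1921). Since 1921 is squarefree and > 1, it is not a perfect square, so x^2 - 1921 is irreducible over Q and [Q(√1921) : Q] = 2. Hence [K : Q] = 2.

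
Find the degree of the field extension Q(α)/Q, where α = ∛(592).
[Q(α):Q] = 3

The minimal polynomial of α is x^3 - 592, irreducible over Q since 592 is not a perfect cube (so x^3 - 592 has no rational root). Hence [Q(α):Q] = deg(m_α) = 3.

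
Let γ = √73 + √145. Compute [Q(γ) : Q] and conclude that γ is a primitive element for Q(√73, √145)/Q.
[Q(γ) : Q] = 4 (equivalently, Q(γ) = Q(√73, √145))

Obviously Q(γ) ⊆ Q(√73, √145), and [Q(√73, √145):Q] = 4 (since 73, 145 are distinct squarefree integers > 1 with 10585 not a perfect square). To show equality we compute the minimal polynomial of γ. From γ = √73 + √145: γ^2 = 73 + 2√(10585) + 145 = 218 + 2√(10585), so γ^2 - 218 = 2√(10585); squaring, (γ^2 - 218)^2 = 4·10585, i.e. γ^4 - 436γ^2 + 47524 - 42340 = 0, i.e. γ^4 - 436γ^2 + 5184 = 0. So γ is a root of x^4 - 436x^2 + 5184. This polynomial is irreducible over Q: it has no rational root (each ±√73 ± √145 is irrational), and any factorization into two quadratics over Q would force √(10585) ∈ Q (pairing opposite roots) or √73, √145 ∈ Q (other pairings), all impossible. Hence [Q(γ):Q] = 4 = [Q(√73, √145):Q], so Q(γ) = Q(√73, √145).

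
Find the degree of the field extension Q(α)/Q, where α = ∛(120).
[Q(α):Q] = 3

The minimal polynomial of α is x^3 - 120, irreducible over Q since 120 is not a perfect cube (so x^3 - 120 has no rational root). Hence [Q(α):Q] = deg(m_α) = 3.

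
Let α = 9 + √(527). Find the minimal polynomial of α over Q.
m_α(x) = x^2 - 18x - 446

From α - 9 = √(527), squaring gives (α - 9)^2 = 527, i.e. α^2 - 18α + 81 = 527, so α^2 - 18α - 446 = 0. The discriminant of x^2 - 18x - 446 is (-18)^2 - 4·(-446) = 324 + 1784 = 2108, and 4·(527) is not a perfect square in Q since 527 is squarefree and ≠ 1. Hence x^2 - 18x - 446 is irreducible over Q and is the minimal polynomial of α.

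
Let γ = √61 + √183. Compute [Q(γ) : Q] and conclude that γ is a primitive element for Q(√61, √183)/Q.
[Q(γ) : Q] = 4 (equivalently, Q(γ) = Q(√61, √183))

Obviously Q(γ) ⊆ Q(√61, √183), and [Q(√61, √183):Q] = 4 (since 61, 183 are distinct squarefree integers > 1 with 11163 not a perfect square). To show equality we compute the minimal polynomial of γ. From γ = √61 + √183: γ^2 = 61 + 2√(11163) + 183 = 244 + 2√(11163), so γ^2 - 244 = 2√(11163); squaring, (γ^2 - 244)^2 = 4·11163, i.e. γ^4 - 488γ^2 + 59536 - 44652 = 0, i.e. γ^4 - 488γ^2 + 14884 = 0. So γ is a root of x^4 - 488x^2 + 14884. This polynomial is irreducible over Q: it has no rational root (each ±√61 ± √183 is irrational), and any factorization into two quadratics over Q would force √(11163) ∈ Q (pairing opposite roots) or √61, √183 ∈ Q (other pairings), all impossible. Hence [Q(γ):Q] = 4 = [Q(√61, √183):Q], so Q(γ) = Q(√61, √183).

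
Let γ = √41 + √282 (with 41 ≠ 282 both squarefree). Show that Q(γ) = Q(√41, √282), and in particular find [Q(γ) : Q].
[Q(γ) : Q] = 4 (equivalently, Q(γ) = Q(√41, √282))

Obviously Q(γ) ⊆ Q(√41, √282), and [Q(√41, √282):Q] = 4 (since 41, 282 are distinct squarefree integers > 1 with 11562 not a perfect square). To show equality we compute the minimal polynomial of γ. From γ = √41 + √282: γ^2 = 41 + 2√(11562) + 282 = 323 + 2√(11562), so γ^2 - 323 = 2√(11562); squaring, (γ^2 - 323)^2 = 4·11562, i.e. γ^4 - 646γ^2 + 104329 - 46248 = 0, i.e. γ^4 - 646γ^2 + 58081 = 0. So γ is a root of x^4 - 646x^2 + 58081. This polynomial is irreducible over Q: it has no rational root (each ±√41 ± √282 is irrational), and any factorization into two quadratics over Q would force √(11562) ∈ Q (pairing opposite roots) or √41, √282 ∈ Q (other pairings), all impossible. Hence [Q(γ):Q] = 4 = [Q(√41, √282):Q], so Q(γ) = Q(√41, √282).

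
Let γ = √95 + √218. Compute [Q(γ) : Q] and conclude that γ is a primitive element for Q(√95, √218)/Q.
[Q(γ) : Q] = 4 (equivalently, Q(γ) = Q(√95, √218))

Obviously Q(γ) ⊆ Q(√95, √218), and [Q(√95, √218):Q] = 4 (since 95, 218 are distinct squarefree integers > 1 with 20710 not a perfect square). To show equality we compute the minimal polynomial of γ. From γ = √95 + √218: γ^2 = 95 + 2√(20710) + 218 = 313 + 2√(20710), so γ^2 - 313 = 2√(20710); squaring, (γ^2 - 313)^2 = 4·20710, i.e. γ^4 - 626γ^2 + 97969 - 82840 = 0, i.e. γ^4 - 626γ^2 + 15129 = 0. So γ is a root of x^4 - 626x^2 + 15129. This polynomial is irreducible over Q: it has no rational root (each ±√95 ± √218 is irrational), and any factorization into two quadratics over Q would force √(20710) ∈ Q (pairing opposite roots) or √95, √218 ∈ Q (other pairings), all impossible. Hence [Q(γ):Q] = 4 = [Q(√95, √218):Q], so Q(γ) = Q(√95, √218).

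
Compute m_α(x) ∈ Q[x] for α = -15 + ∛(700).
m_α(x) = x^3 + 45x^2 + 675x + 2675

Set β = α + 15 = ∛(700), so β^3 = 700. Then (α + 15)^3 - 700 = 0, i.e. α is a root of g(x) = (x + 15)^3 - 700 = x^3 + 45x^2 + 675x + 2675. Since g(x) = h(x + 15) where h(x) = x^3 - 700, and h is irreducible over Q (because 700 is not a perfect cube, so h has no rational root, and a monic cubic with no rational root is irreducible), g is also irreducible (irreducibility is preserved under the substitution x → x + 15). Hence m_α(x) = x^3 + 45x^2 + 675x + 2675.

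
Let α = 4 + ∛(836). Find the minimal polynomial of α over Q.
m_α(x) = x^3 - 12x^2 + 48x - 900

Set β = α - 4 = ∛(836), so β^3 = 836. Then (α - 4)^3 - 836 = 0, i.e. α is a root of g(x) = (x - 4)^3 - 836 = x^3 - 12x^2 + 48x - 900. Since g(x) = h(x - 4) where h(x) = x^3 - 836, and h is irreducible over Q (because 836 is not a perfect cube, so h has no rational root, and a monic cubic with no rational root is irreducible), g is also irreducible (irreducibility is preserved under the substitution x → x - 4). Hence m_α(x) = x^3 - 12x^2 + 48x - 900.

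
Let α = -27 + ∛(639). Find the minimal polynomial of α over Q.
m_α(x) = x^3 + 81x^2 + 2187x + 19044

Set β = α + 27 = ∛(639), so β^3 = 639. Then (α + 27)^3 - 639 = 0, i.e. α is a root of g(x) = (x + 27)^3 - 639 = x^3 + 81x^2 + 2187x + 19044. Since g(x) = h(x + 27) where h(x) = x^3 - 639, and h is irreducible over Q (because 639 is not a perfect cube, so h has no rational root, and a monic cubic with no rational root is irreducible), g is also irreducible (irreducibility is preserved under the substitution x → x + 27). Hence m_α(x) = x^3 + 81x^2 + 2187x + 19044.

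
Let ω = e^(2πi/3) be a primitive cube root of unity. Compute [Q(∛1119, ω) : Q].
[Q(∛1119, ω) : Q] = 6

[Q(∛1119):Q] = 3 (min poly x^3 - 1119, irreducible since 1119 is not a perfect cube). [Q(ω):Q] = 2 (min poly x^2 + x + 1). Since Q(∛1119) ⊂ R and ω ∉ R, we have ω ∉ Q(∛1119), so x^2 + x + 1 remains irreducible over Q(∛1119) and [Q(∛1119, ω) : Q(∛1119)] = 2. By the tower law, [Q(∛1119, ω) : Q] = 3 · 2 = 6. (In fact Q(∛1119, ω) is the splitting field of x^3 - 1119 over Q.)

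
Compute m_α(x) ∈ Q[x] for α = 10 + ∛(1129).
m_α(x) = x^3 - 30x^2 + 300x - 2129

Set β = α - 10 = ∛(1129), so β^3 = 1129. Then (α - 10)^3 - 1129 = 0, i.e. α is a root of g(x) = (x - 10)^3 - 1129 = x^3 - 30x^2 + 300x - 2129. Since g(x) = h(x - 10) where h(x) = x^3 - 1129, and h is irreducible over Q (because 1129 is not a perfect cube, so h has no rational root, and a monic cubic with no rational root is irreducible), g is also irreducible (irreducibility is preserved under the substitution x → x - 10). Hence m_α(x) = x^3 - 30x^2 + 300x - 2129.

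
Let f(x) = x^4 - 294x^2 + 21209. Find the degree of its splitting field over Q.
[K : Q] = 4

Solving the quadratic in x^2: x^2 = (294 ± √(294^2 - 4·21209))/2 = (294 ± √1600)/2 = (294 ± 40)/2, giving x^2 = 167 or x^2 = 127. So f(x) = (x^2 - 167)(x^2 - 127) and the roots of f are ±√167, ±√127. Hence the splitting field is K = Q(√167, √127). Since 167 and 127 are distinct squarefree integers > 1, their product 21209 is not a perfect square, so √127 ∉ Q(√167). By the tower law [K:Q] = [Q(√167,√127):Q(√167)] · [Q(√167):Q] = 2 · 2 = 4.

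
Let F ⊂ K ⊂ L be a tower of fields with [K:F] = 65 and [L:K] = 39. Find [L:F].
[L:F] = 2535

The tower law says that for any tower of field extensions F ⊂ K ⊂ L with finite degrees, [L:F] = [L:K] · [K:F]. Here this gives [L:F] = 39 · 65 = 2535.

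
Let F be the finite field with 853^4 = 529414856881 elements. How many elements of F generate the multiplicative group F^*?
There are φ(529414856880) = 104044953600 primitive elements

F_q^* is cyclic of order q - 1 = 529414856880. A cyclic group of order m has exactly φ(m) generators. Here m = 529414856880 = 2^4 · 3 · 5 · 7 · 13 · 29 · 61 · 71 · 193, so the number of primitive elements is φ(529414856880) = 104044953600.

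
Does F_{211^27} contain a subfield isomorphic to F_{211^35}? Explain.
No: F_{211^35} is not a subfield of F_{211^27}

F_{p^m} embeds in F_{p^n} iff m | n. Here 35 ∤ 27 (since 27 = 0·35 + 27 with remainder 27 ≠ 0), so F_{211^35} is not a subfield of F_{211^27}. Equivalently: if it were, the tower law would give 35 = [F_{211^35}:F_211] dividing [F_{211^27}:F_211] = 27, contradiction.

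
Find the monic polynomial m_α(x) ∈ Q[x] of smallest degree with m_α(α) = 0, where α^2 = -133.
m_α(x) = x^2 + 133

α satisfies α^2 + 133 = 0, so x^2 + 133 annihilates α. Since d = -133 is squarefree and ≠ 1, it is not a perfect square in Q, so x^2 + 133 has no rational root and is therefore irreducible over Q (a degree-2 polynomial over a field is irreducible iff it has no root). Hence m_α(x) = x^2 + 133.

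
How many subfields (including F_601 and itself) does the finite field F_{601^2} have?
F_{601^2} has 2 subfields

The subfields of F_{p^n} are exactly the fields F_{p^d} for d | n (each is the fixed field of the unique index-d subgroup of Gal(F_{p^n}/F_p) ≅ Z/nZ). The divisors of n = 2 are {1, 2}, giving 2 subfields: F_{601^1}, F_{601^2}.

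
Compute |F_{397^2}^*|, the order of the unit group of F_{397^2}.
|F_{397^2}^*| = 157608

F_{397^2} has 397^2 = 157609 elements; its multiplicative group consists of all nonzero elements, so |F_{397^2}^*| = 157609 - 1 = 157608. (It is cyclic since any finite subgroup of the multiplicative group of a field is cyclic.)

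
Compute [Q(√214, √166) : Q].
[Q(√214, √166) : Q] = 4

[Q(√214):Q] = 2 (min poly x^2 - 214, irreducible since 214 is squarefree > 1). For the top step, suppose √166 ∈ Q(√214), say √166 = c + d√214 with c, d ∈ Q. Squaring: 166 = c^2 + 214d^2 + 2cd√214. Since √214 ∉ Q this forces 2cd = 0. If d = 0 then √166 = c ∈ Q, contradicting 166 squarefree > 1. If c = 0 then 166 = 214d^2, so 214·166 = (214d)^2 is a perfect square in Q — but 214·166 = 35524 is not a perfect square (since 214 and 166 are distinct squarefree integers). Contradiction. Hence √166 ∉ Q(√214), so x^2 - 166 stays irreducible over Q(√214) and [Q(√214, √166) : Q(√214)] = 2. By the tower law, [Q(√214, √166) : Q] = 2 · 2 = 4.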